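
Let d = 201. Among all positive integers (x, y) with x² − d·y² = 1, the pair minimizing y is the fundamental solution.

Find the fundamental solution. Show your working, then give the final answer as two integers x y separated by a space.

515095 36332

√201 → a₀=14, period (5,1,1,1,2,…,1,5,28); ℓ=14 even so k=13
i=0: a=14 ⇒ p=14, q=1
…
i=3: a=1 ⇒ p=156, q=11
…
i=6: a=1 ⇒ p=879, q=62
i=7: a=8 ⇒ p=7670, q=541
…
i=12: a=1 ⇒ p=91402, q=6447
i=13: a=5 ⇒ p=515095, q=36332
→ (515095, 36332).  Check: 515095²=265322859025, 201·36332²=265322859024, difference 1.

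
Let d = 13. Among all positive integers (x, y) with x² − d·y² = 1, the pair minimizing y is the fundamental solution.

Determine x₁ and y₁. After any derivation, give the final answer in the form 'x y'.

d=13: √d = [3; 1,1,1,1,6] (ℓ=5, odd), read p_9/q_9
i=0: a=3 ⇒ p=3, q=1
…
i=5: a=6 ⇒ p=119, q=33
…
i=8: a=1 ⇒ p=393, q=109
i=9: a=1 ⇒ p=649, q=180
(x₁, y₁) = (649, 180);  649² − 13·180² = 1 ✓

649 180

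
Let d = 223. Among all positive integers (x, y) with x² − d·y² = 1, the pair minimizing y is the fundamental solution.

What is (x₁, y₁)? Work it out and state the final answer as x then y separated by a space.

224 15

√223 = [14; 1,13,1,28, …], period ℓ=4 (even) → k=3
k=0  a_k=14  p_k/q_k = 14/1
…
k=2  a_k=13  p_k/q_k = 209/14
k=3  a_k=1  p_k/q_k = 224/15
(x₁, y₁) = (224, 15);  224² − 223·15² = 1 ✓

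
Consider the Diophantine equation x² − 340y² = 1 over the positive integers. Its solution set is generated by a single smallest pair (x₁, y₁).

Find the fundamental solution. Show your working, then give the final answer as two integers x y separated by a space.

285769 15498

[18; 2,3,1,1,1,…,3,2,36] for √340; ℓ=14 ⇒ convergent index 13
k=0  a_k=18  p_k/q_k = 18/1
…
k=6  a_k=1  p_k/q_k = 756/41
…
k=12  a_k=3  p_k/q_k = 125478/6805
k=13  a_k=2  p_k/q_k = 285769/15498
→ (285769, 15498).  Check: 285769²=81663921361, 340·15498²=81663921360, difference 1.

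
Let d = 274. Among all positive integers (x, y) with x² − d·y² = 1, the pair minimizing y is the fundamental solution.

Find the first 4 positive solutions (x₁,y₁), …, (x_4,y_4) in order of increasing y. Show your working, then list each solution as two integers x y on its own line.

3959299 239190
31352097142801 1894049455620
248264653730785753699 14998216231173381570
1965907990503261255572251201 118764845051735182903983240

√274 = [16; 1,1,4,4,1,1,32, …], period ℓ=7 (odd) → k=13
i=0: a=16 ⇒ p=16, q=1
i=1: a=1 ⇒ p=17, q=1
…
i=3: a=4 ⇒ p=149, q=9
…
i=5: a=1 ⇒ p=778, q=47
i=6: a=1 ⇒ p=1407, q=85
i=7: a=32 ⇒ p=45802, q=2767
i=8: a=1 ⇒ p=47209, q=2852
i=9: a=1 ⇒ p=93011, q=5619
i=10: a=4 ⇒ p=419253, q=25328
i=11: a=4 ⇒ p=1770023, q=106931
i=12: a=1 ⇒ p=2189276, q=132259
i=13: a=1 ⇒ p=3959299, q=239190
fundamental: x₁=3959299, y₁=239190  (since 15676048571401 − 274·57211856100 = 1)
k=2:  x_2 = 3959299·3959299+274·239190·239190 = 31352097142801,  y_2 = 3959299·239190+239190·3959299 = 1894049455620
k=3:  x_3 = 3959299·31352097142801+274·239190·1894049455620 = 248264653730785753699,  y_3 = 3959299·1894049455620+239190·31352097142801 = 14998216231173381570
k=4:  x_4 = 3959299·248264653730785753699+274·239190·14998216231173381570 = 1965907990503261255572251201,  y_4 = 3959299·14998216231173381570+239190·248264653730785753699 = 118764845051735182903983240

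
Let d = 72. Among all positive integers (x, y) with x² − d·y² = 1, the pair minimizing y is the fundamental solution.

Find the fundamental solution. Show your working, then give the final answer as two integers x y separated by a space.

[8; 2,16] for √72; ℓ=2 ⇒ convergent index 1
step 0: (8, 1)  from 8·(1,0) + (0,1)
step 1: (17, 2)  from 2·(8,1) + (1,0)
fundamental: x₁=17, y₁=2  (since 289 − 72·4 = 1)

17 2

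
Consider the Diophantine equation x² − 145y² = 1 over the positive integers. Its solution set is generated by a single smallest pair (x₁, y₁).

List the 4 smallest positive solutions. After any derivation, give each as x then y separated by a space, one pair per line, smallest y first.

[12; 24] for √145; ℓ=1 ⇒ convergent index 1
i=0: a=12 ⇒ p=12, q=1
i=1: a=24 ⇒ p=289, q=24
fundamental: x₁=289, y₁=24  (since 83521 − 145·576 = 1)
n=2: (289,24)∘(289,24) = (289·289+145·24·24, 289·24+24·289) = (167041,13872)
n=3: (167041,13872)∘(289,24) = (289·167041+145·24·13872, 289·13872+24·167041) = (96549409,8017992)
n=4: (96549409,8017992)∘(289,24) = (289·96549409+145·24·8017992, 289·8017992+24·96549409) = (55805391361,4634385504)

289 24
167041 13872
96549409 8017992
55805391361 4634385504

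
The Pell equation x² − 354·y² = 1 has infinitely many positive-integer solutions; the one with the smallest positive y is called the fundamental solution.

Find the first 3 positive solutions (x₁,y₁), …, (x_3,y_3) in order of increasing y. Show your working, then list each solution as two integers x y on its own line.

258065 13716
133195088449 7079239080
68745981000924305 3653807666346684

[18; 1,4,2,2,18,2,2,4,1,36] for √354; ℓ=10 ⇒ convergent index 9
i=0: a=18 ⇒ p=18, q=1
i=1: a=1 ⇒ p=19, q=1
i=2: a=4 ⇒ p=94, q=5
i=3: a=2 ⇒ p=207, q=11
i=4: a=2 ⇒ p=508, q=27
i=5: a=18 ⇒ p=9351, q=497
i=6: a=2 ⇒ p=19210, q=1021
i=7: a=2 ⇒ p=47771, q=2539
i=8: a=4 ⇒ p=210294, q=11177
i=9: a=1 ⇒ p=258065, q=13716
→ (258065, 13716).  Check: 258065²=66597544225, 354·13716²=66597544224, difference 1.
(x_2, y_2) = (258065·258065 + 354·13716·13716, 258065·13716 + 13716·258065) = (133195088449, 7079239080)
(x_3, y_3) = (258065·133195088449 + 354·13716·7079239080, 258065·7079239080 + 13716·133195088449) = (68745981000924305, 3653807666346684)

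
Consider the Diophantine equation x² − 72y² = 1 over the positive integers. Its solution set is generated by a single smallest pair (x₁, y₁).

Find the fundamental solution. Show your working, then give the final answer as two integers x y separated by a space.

17 2

[8; 2,16] for √72; ℓ=2 ⇒ convergent index 1
a_0=8:  p_0=8·1+0=8,  q_0=8·0+1=1
a_1=2:  p_1=2·8+1=17,  q_1=2·1+0=2
fundamental: x₁=17, y₁=2  (since 289 − 72·4 = 1)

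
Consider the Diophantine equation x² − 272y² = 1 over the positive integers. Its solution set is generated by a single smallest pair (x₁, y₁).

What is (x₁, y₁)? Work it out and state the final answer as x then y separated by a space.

33 2

[16; 2,32] for √272; ℓ=2 ⇒ convergent index 1
a_0=16:  p_0=16·1+0=16,  q_0=16·0+1=1
a_1=2:  p_1=2·16+1=33,  q_1=2·1+0=2
fundamental: x₁=33, y₁=2  (since 1089 − 272·4 = 1)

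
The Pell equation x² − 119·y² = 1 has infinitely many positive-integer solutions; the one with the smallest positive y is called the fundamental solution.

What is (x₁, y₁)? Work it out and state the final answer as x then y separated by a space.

√119 = [10; 1,9,1,20, …], period ℓ=4 (even) → k=3
i=0: a=10 ⇒ p=10, q=1
i=1: a=1 ⇒ p=11, q=1
i=2: a=9 ⇒ p=109, q=10
i=3: a=1 ⇒ p=120, q=11
(x₁, y₁) = (120, 11);  120² − 119·11² = 1 ✓

120 11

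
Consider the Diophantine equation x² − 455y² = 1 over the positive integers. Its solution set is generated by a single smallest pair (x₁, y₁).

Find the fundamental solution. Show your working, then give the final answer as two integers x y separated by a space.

[21; 3,42] for √455; ℓ=2 ⇒ convergent index 1
i=0: a=21 ⇒ p=21, q=1
i=1: a=3 ⇒ p=64, q=3
fundamental: x₁=64, y₁=3  (since 4096 − 455·9 = 1)

64 3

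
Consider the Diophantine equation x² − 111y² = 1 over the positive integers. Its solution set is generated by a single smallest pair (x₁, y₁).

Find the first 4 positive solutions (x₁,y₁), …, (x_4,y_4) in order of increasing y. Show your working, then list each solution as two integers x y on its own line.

295 28
174049 16520
102688615 9746772
60586108801 5750578960

d=111: √d = [10; 1,1,6,1,1,20] (ℓ=6, even), read p_5/q_5
a_0=10:  p_0=10·1+0=10,  q_0=10·0+1=1
a_1=1:  p_1=1·10+1=11,  q_1=1·1+0=1
a_2=1:  p_2=1·11+10=21,  q_2=1·1+1=2
a_3=6:  p_3=6·21+11=137,  q_3=6·2+1=13
a_4=1:  p_4=1·137+21=158,  q_4=1·13+2=15
a_5=1:  p_5=1·158+137=295,  q_5=1·15+13=28
fundamental: x₁=295, y₁=28  (since 87025 − 111·784 = 1)
k=2:  x_2 = 295·295+111·28·28 = 174049,  y_2 = 295·28+28·295 = 16520
k=3:  x_3 = 295·174049+111·28·16520 = 102688615,  y_3 = 295·16520+28·174049 = 9746772
k=4:  x_4 = 295·102688615+111·28·9746772 = 60586108801,  y_4 = 295·9746772+28·102688615 = 5750578960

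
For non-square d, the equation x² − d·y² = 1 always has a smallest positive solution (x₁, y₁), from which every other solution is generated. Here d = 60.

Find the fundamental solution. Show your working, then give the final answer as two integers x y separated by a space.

31 4

√60 → a₀=7, period (1,2,1,14); ℓ=4 even so k=3
step 0: (7, 1)  from 7·(1,0) + (0,1)
step 1: (8, 1)  from 1·(7,1) + (1,0)
step 2: (23, 3)  from 2·(8,1) + (7,1)
step 3: (31, 4)  from 1·(23,3) + (8,1)
fundamental: x₁=31, y₁=4  (since 961 − 60·16 = 1)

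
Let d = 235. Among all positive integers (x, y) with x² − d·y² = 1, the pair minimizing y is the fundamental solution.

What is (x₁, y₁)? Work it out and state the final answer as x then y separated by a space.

46 3

√235 = [15; 3,30, …], period ℓ=2 (even) → k=1
a_0=15:  p_0=15·1+0=15,  q_0=15·0+1=1
a_1=3:  p_1=3·15+1=46,  q_1=3·1+0=3
→ (46, 3).  Check: 46²=2116, 235·3²=2115, difference 1.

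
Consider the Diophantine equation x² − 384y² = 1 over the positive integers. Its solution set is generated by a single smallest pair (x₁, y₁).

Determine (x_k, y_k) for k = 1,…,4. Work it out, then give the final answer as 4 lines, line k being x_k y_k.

√384 → a₀=19, period (1,1,2,9,2,1,1,38); ℓ=8 even so k=7
i=0: a=19 ⇒ p=19, q=1
…
i=2: a=1 ⇒ p=39, q=2
i=3: a=2 ⇒ p=98, q=5
i=4: a=9 ⇒ p=921, q=47
…
i=6: a=1 ⇒ p=2861, q=146
i=7: a=1 ⇒ p=4801, q=245
(x₁, y₁) = (4801, 245);  4801² − 384·245² = 1 ✓
(x_2, y_2) = (4801·4801 + 384·245·245, 4801·245 + 245·4801) = (46099201, 2352490)
(x_3, y_3) = (4801·46099201 + 384·245·2352490, 4801·2352490 + 245·46099201) = (442644523201, 22588608735)
(x_4, y_4) = (4801·442644523201 + 384·245·22588608735, 4801·22588608735 + 245·442644523201) = (4250272665676801, 216895818720980)

4801 245
46099201 2352490
442644523201 22588608735
4250272665676801 216895818720980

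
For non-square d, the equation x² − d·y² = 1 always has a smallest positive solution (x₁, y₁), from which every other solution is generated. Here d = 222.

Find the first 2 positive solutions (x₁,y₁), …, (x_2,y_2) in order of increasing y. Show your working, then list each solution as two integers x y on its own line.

149 10
44401 2980

d=222: √d = [14; 1,8,1,28] (ℓ=4, even), read p_3/q_3
k=0  a_k=14  p_k/q_k = 14/1
…
k=2  a_k=8  p_k/q_k = 134/9
k=3  a_k=1  p_k/q_k = 149/10
fundamental: x₁=149, y₁=10  (since 22201 − 222·100 = 1)
n=2: (149,10)∘(149,10) = (149·149+222·10·10, 149·10+10·149) = (44401,2980)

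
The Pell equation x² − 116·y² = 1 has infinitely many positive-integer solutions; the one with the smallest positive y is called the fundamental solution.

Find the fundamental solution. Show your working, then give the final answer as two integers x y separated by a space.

9801 910

√116 → a₀=10, period (1,3,2,1,4,1,2,3,1,20); ℓ=10 even so k=9
i=0: a=10 ⇒ p=10, q=1
…
i=2: a=3 ⇒ p=43, q=4
i=3: a=2 ⇒ p=97, q=9
i=4: a=1 ⇒ p=140, q=13
…
i=6: a=1 ⇒ p=797, q=74
i=7: a=2 ⇒ p=2251, q=209
i=8: a=3 ⇒ p=7550, q=701
i=9: a=1 ⇒ p=9801, q=910
→ (9801, 910).  Check: 9801²=96059601, 116·910²=96059600, difference 1.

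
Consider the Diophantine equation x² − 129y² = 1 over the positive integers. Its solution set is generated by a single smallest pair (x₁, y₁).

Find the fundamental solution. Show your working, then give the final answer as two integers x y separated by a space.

[11; 2,1,3,1,6,1,3,1,2,22] for √129; ℓ=10 ⇒ convergent index 9
i=0: a=11 ⇒ p=11, q=1
i=1: a=2 ⇒ p=23, q=2
i=2: a=1 ⇒ p=34, q=3
…
i=4: a=1 ⇒ p=159, q=14
i=5: a=6 ⇒ p=1079, q=95
…
i=7: a=3 ⇒ p=4793, q=422
i=8: a=1 ⇒ p=6031, q=531
i=9: a=2 ⇒ p=16855, q=1484
(x₁, y₁) = (16855, 1484);  16855² − 129·1484² = 1 ✓

16855 1484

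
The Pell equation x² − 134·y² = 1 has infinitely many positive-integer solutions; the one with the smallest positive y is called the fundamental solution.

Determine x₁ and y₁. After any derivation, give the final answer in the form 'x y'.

√134 → a₀=11, period (1,1,2,1,3,…,1,1,22); ℓ=14 even so k=13
k=0  a_k=11  p_k/q_k = 11/1
k=1  a_k=1  p_k/q_k = 12/1
…
k=4  a_k=1  p_k/q_k = 81/7
k=5  a_k=3  p_k/q_k = 301/26
k=6  a_k=1  p_k/q_k = 382/33
k=7  a_k=10  p_k/q_k = 4121/356
k=8  a_k=1  p_k/q_k = 4503/389
k=9  a_k=3  p_k/q_k = 17630/1523
…
k=12  a_k=1  p_k/q_k = 84029/7259
k=13  a_k=1  p_k/q_k = 145925/12606
fundamental: x₁=145925, y₁=12606  (since 21294105625 − 134·158911236 = 1)

145925 12606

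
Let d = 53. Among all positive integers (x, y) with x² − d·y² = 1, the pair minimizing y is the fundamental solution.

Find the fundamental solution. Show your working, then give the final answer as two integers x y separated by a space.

66249 9100

√53 → a₀=7, period (3,1,1,3,14); ℓ=5 odd so k=9
step 0: (7, 1)  from 7·(1,0) + (0,1)
step 1: (22, 3)  from 3·(7,1) + (1,0)
step 2: (29, 4)  from 1·(22,3) + (7,1)
step 3: (51, 7)  from 1·(29,4) + (22,3)
step 4: (182, 25)  from 3·(51,7) + (29,4)
step 5: (2599, 357)  from 14·(182,25) + (51,7)
step 6: (7979, 1096)  from 3·(2599,357) + (182,25)
step 7: (10578, 1453)  from 1·(7979,1096) + (2599,357)
step 8: (18557, 2549)  from 1·(10578,1453) + (7979,1096)
step 9: (66249, 9100)  from 3·(18557,2549) + (10578,1453)
→ (66249, 9100).  Check: 66249²=4388930001, 53·9100²=4388930000, difference 1.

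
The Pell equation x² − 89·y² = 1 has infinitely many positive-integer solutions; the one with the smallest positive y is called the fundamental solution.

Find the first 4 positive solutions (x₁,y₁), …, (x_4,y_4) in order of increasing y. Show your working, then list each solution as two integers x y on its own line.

500001 53000
500002000001 53000106000
500003000004500001 53000212000159000
500004000010000008000001 53000318000530000212000

√89 = [9; 2,3,3,2,18, …], period ℓ=5 (odd) → k=9
a_0=9:  p_0=9·1+0=9,  q_0=9·0+1=1
…
a_2=3:  p_2=3·19+9=66,  q_2=3·2+1=7
a_3=3:  p_3=3·66+19=217,  q_3=3·7+2=23
a_4=2:  p_4=2·217+66=500,  q_4=2·23+7=53
…
a_8=3:  p_8=3·66019+18934=216991,  q_8=3·6998+2007=23001
a_9=2:  p_9=2·216991+66019=500001,  q_9=2·23001+6998=53000
fundamental: x₁=500001, y₁=53000  (since 250001000001 − 89·2809000000 = 1)
(500001+53000√89)^2 = 500002000001 + 53000106000√89
(500001+53000√89)^3 = 500003000004500001 + 53000212000159000√89
(500001+53000√89)^4 = 500004000010000008000001 + 53000318000530000212000√89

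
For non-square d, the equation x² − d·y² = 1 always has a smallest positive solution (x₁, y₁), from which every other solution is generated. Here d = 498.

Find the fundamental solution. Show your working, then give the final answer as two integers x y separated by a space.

179777 8056

d=498: √d = [22; 3,6,22,6,3,44] (ℓ=6, even), read p_5/q_5
a_0=22:  p_0=22·1+0=22,  q_0=22·0+1=1
…
a_4=6:  p_4=6·9395+424=56794,  q_4=6·421+19=2545
a_5=3:  p_5=3·56794+9395=179777,  q_5=3·2545+421=8056
(x₁, y₁) = (179777, 8056);  179777² − 498·8056² = 1 ✓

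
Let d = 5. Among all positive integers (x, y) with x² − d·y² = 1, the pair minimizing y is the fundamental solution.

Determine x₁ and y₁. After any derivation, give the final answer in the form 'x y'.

9 4

√5 → a₀=2, period (4); ℓ=1 odd so k=1
k=0  a_k=2  p_k/q_k = 2/1
k=1  a_k=4  p_k/q_k = 9/4
fundamental: x₁=9, y₁=4  (since 81 − 5·16 = 1)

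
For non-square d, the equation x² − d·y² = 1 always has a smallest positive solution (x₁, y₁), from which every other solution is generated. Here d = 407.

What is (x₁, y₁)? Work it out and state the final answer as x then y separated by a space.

2663 132

d=407: √d = [20; 5,1,2,1,5,40] (ℓ=6, even), read p_5/q_5
k=0  a_k=20  p_k/q_k = 20/1
k=1  a_k=5  p_k/q_k = 101/5
…
k=4  a_k=1  p_k/q_k = 464/23
k=5  a_k=5  p_k/q_k = 2663/132
→ (2663, 132).  Check: 2663²=7091569, 407·132²=7091568, difference 1.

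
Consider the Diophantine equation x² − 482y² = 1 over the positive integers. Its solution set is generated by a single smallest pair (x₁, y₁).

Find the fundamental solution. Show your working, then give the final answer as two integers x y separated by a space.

483 22

√482 → a₀=21, period (1,20,1,42); ℓ=4 even so k=3
i=0: a=21 ⇒ p=21, q=1
i=1: a=1 ⇒ p=22, q=1
i=2: a=20 ⇒ p=461, q=21
i=3: a=1 ⇒ p=483, q=22
(x₁, y₁) = (483, 22);  483² − 482·22² = 1 ✓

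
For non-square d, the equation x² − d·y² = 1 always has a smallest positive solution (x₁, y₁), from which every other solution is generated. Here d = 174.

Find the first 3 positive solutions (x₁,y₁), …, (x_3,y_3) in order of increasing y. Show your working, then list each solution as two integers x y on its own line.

√174 = [13; 5,4,5,26, …], period ℓ=4 (even) → k=3
i=0: a=13 ⇒ p=13, q=1
…
i=2: a=4 ⇒ p=277, q=21
i=3: a=5 ⇒ p=1451, q=110
(x₁, y₁) = (1451, 110);  1451² − 174·110² = 1 ✓
k=2:  x_2 = 1451·1451+174·110·110 = 4210801,  y_2 = 1451·110+110·1451 = 319220
k=3:  x_3 = 1451·4210801+174·110·319220 = 12219743051,  y_3 = 1451·319220+110·4210801 = 926376330

1451 110
4210801 319220
12219743051 926376330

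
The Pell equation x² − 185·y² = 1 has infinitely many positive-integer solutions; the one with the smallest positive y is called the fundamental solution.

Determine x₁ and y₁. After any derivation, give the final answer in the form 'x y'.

[13; 1,1,1,1,26] for √185; ℓ=5 ⇒ convergent index 9
k=0  a_k=13  p_k/q_k = 13/1
k=1  a_k=1  p_k/q_k = 14/1
…
k=3  a_k=1  p_k/q_k = 41/3
…
k=5  a_k=26  p_k/q_k = 1809/133
k=6  a_k=1  p_k/q_k = 1877/138
k=7  a_k=1  p_k/q_k = 3686/271
k=8  a_k=1  p_k/q_k = 5563/409
k=9  a_k=1  p_k/q_k = 9249/680
fundamental: x₁=9249, y₁=680  (since 85544001 − 185·462400 = 1)

9249 680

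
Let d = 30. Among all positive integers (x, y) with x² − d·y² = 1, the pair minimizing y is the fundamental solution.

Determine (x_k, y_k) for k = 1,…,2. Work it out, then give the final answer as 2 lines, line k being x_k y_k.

d=30: √d = [5; 2,10] (ℓ=2, even), read p_1/q_1
step 0: (5, 1)  from 5·(1,0) + (0,1)
step 1: (11, 2)  from 2·(5,1) + (1,0)
(x₁, y₁) = (11, 2);  11² − 30·2² = 1 ✓
(x_2, y_2) = (11·11 + 30·2·2, 11·2 + 2·11) = (241, 44)

11 2
241 44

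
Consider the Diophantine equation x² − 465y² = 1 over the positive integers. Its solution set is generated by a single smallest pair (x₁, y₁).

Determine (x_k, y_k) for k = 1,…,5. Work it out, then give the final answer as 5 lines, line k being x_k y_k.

15871 736
503777281 23362112
15990898437631 741560158368
507583097703505921 23538602523554944
16111702671313786506751 747162320561120874080

√465 = [21; 1,1,3,2,2,2,3,1,1,42, …], period ℓ=10 (even) → k=9
k=0  a_k=21  p_k/q_k = 21/1
…
k=2  a_k=1  p_k/q_k = 43/2
k=3  a_k=3  p_k/q_k = 151/7
k=4  a_k=2  p_k/q_k = 345/16
k=5  a_k=2  p_k/q_k = 841/39
k=6  a_k=2  p_k/q_k = 2027/94
k=7  a_k=3  p_k/q_k = 6922/321
k=8  a_k=1  p_k/q_k = 8949/415
k=9  a_k=1  p_k/q_k = 15871/736
fundamental: x₁=15871, y₁=736  (since 251888641 − 465·541696 = 1)
(x_2, y_2) = (15871·15871 + 465·736·736, 15871·736 + 736·15871) = (503777281, 23362112)
(x_3, y_3) = (15871·503777281 + 465·736·23362112, 15871·23362112 + 736·503777281) = (15990898437631, 741560158368)
(x_4, y_4) = (15871·15990898437631 + 465·736·741560158368, 15871·741560158368 + 736·15990898437631) = (507583097703505921, 23538602523554944)
(x_5, y_5) = (15871·507583097703505921 + 465·736·23538602523554944, 15871·23538602523554944 + 736·507583097703505921) = (16111702671313786506751, 747162320561120874080)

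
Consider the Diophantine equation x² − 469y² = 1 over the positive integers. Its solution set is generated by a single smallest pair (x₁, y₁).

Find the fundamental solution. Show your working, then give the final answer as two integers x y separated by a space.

137215 6336

[21; 1,1,1,10,6,10,1,1,1,42] for √469; ℓ=10 ⇒ convergent index 9
k=0  a_k=21  p_k/q_k = 21/1
…
k=2  a_k=1  p_k/q_k = 43/2
k=3  a_k=1  p_k/q_k = 65/3
…
k=6  a_k=10  p_k/q_k = 42923/1982
…
k=8  a_k=1  p_k/q_k = 90069/4159
k=9  a_k=1  p_k/q_k = 137215/6336
→ (137215, 6336).  Check: 137215²=18827956225, 469·6336²=18827956224, difference 1.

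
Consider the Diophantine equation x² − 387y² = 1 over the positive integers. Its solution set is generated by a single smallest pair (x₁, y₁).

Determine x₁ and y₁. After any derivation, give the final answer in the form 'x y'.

√387 = [19; 1,2,19,2,1,38, …], period ℓ=6 (even) → k=5
a_0=19:  p_0=19·1+0=19,  q_0=19·0+1=1
a_1=1:  p_1=1·19+1=20,  q_1=1·1+0=1
a_2=2:  p_2=2·20+19=59,  q_2=2·1+1=3
a_3=19:  p_3=19·59+20=1141,  q_3=19·3+1=58
a_4=2:  p_4=2·1141+59=2341,  q_4=2·58+3=119
a_5=1:  p_5=1·2341+1141=3482,  q_5=1·119+58=177
fundamental: x₁=3482, y₁=177  (since 12124324 − 387·31329 = 1)

3482 177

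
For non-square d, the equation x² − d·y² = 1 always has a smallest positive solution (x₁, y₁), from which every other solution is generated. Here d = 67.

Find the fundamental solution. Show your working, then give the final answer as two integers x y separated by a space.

[8; 5,2,1,1,7,1,1,2,5,16] for √67; ℓ=10 ⇒ convergent index 9
k=0  a_k=8  p_k/q_k = 8/1
…
k=2  a_k=2  p_k/q_k = 90/11
k=3  a_k=1  p_k/q_k = 131/16
k=4  a_k=1  p_k/q_k = 221/27
k=5  a_k=7  p_k/q_k = 1678/205
…
k=7  a_k=1  p_k/q_k = 3577/437
k=8  a_k=2  p_k/q_k = 9053/1106
k=9  a_k=5  p_k/q_k = 48842/5967
fundamental: x₁=48842, y₁=5967  (since 2385540964 − 67·35605089 = 1)

48842 5967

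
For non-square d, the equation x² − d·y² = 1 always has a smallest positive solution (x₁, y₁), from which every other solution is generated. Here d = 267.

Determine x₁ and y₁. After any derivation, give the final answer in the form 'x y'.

2402 147

[16; 2,1,15,1,2,32] for √267; ℓ=6 ⇒ convergent index 5
i=0: a=16 ⇒ p=16, q=1
…
i=2: a=1 ⇒ p=49, q=3
…
i=4: a=1 ⇒ p=817, q=50
i=5: a=2 ⇒ p=2402, q=147
(x₁, y₁) = (2402, 147);  2402² − 267·147² = 1 ✓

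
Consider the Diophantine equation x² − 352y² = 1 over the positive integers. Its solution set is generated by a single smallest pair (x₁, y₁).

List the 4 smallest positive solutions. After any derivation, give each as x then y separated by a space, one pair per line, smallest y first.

√352 = [18; 1,3,5,9,5,3,1,36, …], period ℓ=8 (even) → k=7
step 0: (18, 1)  from 18·(1,0) + (0,1)
step 1: (19, 1)  from 1·(18,1) + (1,0)
step 2: (75, 4)  from 3·(19,1) + (18,1)
step 3: (394, 21)  from 5·(75,4) + (19,1)
step 4: (3621, 193)  from 9·(394,21) + (75,4)
step 5: (18499, 986)  from 5·(3621,193) + (394,21)
step 6: (59118, 3151)  from 3·(18499,986) + (3621,193)
step 7: (77617, 4137)  from 1·(59118,3151) + (18499,986)
→ (77617, 4137).  Check: 77617²=6024398689, 352·4137²=6024398688, difference 1.
k=2:  x_2 = 77617·77617+352·4137·4137 = 12048797377,  y_2 = 77617·4137+4137·77617 = 642203058
k=3:  x_3 = 77617·12048797377+352·4137·642203058 = 1870383011943601,  y_3 = 77617·642203058+4137·12048797377 = 99691749501435
k=4:  x_4 = 77617·1870383011943601+352·4137·99691749501435 = 290347036464004160257,  y_4 = 77617·99691749501435+4137·1870383011943601 = 15475549041463557732

77617 4137
12048797377 642203058
1870383011943601 99691749501435
290347036464004160257 15475549041463557732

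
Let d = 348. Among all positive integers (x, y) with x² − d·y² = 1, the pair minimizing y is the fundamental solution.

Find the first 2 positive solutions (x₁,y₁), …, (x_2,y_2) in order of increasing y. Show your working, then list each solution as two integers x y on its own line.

1567 84
4910977 263256

[18; 1,1,1,8,1,1,1,36] for √348; ℓ=8 ⇒ convergent index 7
i=0: a=18 ⇒ p=18, q=1
…
i=3: a=1 ⇒ p=56, q=3
i=4: a=8 ⇒ p=485, q=26
…
i=6: a=1 ⇒ p=1026, q=55
i=7: a=1 ⇒ p=1567, q=84
(x₁, y₁) = (1567, 84);  1567² − 348·84² = 1 ✓
(1567+84√348)^2 = 4910977 + 263256√348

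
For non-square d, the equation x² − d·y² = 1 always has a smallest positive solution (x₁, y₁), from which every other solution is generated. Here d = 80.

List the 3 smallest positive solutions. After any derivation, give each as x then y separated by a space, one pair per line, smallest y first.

[8; 1,16] for √80; ℓ=2 ⇒ convergent index 1
a_0=8:  p_0=8·1+0=8,  q_0=8·0+1=1
a_1=1:  p_1=1·8+1=9,  q_1=1·1+0=1
(x₁, y₁) = (9, 1);  9² − 80·1² = 1 ✓
n=2: (9,1)∘(9,1) = (9·9+80·1·1, 9·1+1·9) = (161,18)
n=3: (161,18)∘(9,1) = (9·161+80·1·18, 9·18+1·161) = (2889,323)

9 1
161 18
2889 323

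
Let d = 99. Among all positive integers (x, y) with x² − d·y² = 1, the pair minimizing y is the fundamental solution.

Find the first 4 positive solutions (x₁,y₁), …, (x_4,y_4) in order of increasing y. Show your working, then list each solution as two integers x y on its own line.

10 1
199 20
3970 399
79201 7960

√99 → a₀=9, period (1,18); ℓ=2 even so k=1
a_0=9:  p_0=9·1+0=9,  q_0=9·0+1=1
a_1=1:  p_1=1·9+1=10,  q_1=1·1+0=1
(x₁, y₁) = (10, 1);  10² − 99·1² = 1 ✓
(10+1√99)^2 = 199 + 20√99
(10+1√99)^3 = 3970 + 399√99
(10+1√99)^4 = 79201 + 7960√99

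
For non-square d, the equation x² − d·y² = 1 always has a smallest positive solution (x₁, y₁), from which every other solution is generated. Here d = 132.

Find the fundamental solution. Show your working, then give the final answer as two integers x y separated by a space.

23 2

√132 → a₀=11, period (2,22); ℓ=2 even so k=1
k=0  a_k=11  p_k/q_k = 11/1
k=1  a_k=2  p_k/q_k = 23/2
fundamental: x₁=23, y₁=2  (since 529 − 132·4 = 1)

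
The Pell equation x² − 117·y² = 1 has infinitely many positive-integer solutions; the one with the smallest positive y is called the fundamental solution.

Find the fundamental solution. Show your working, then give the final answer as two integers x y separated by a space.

649 60

√117 → a₀=10, period (1,4,2,4,1,20); ℓ=6 even so k=5
i=0: a=10 ⇒ p=10, q=1
…
i=2: a=4 ⇒ p=54, q=5
i=3: a=2 ⇒ p=119, q=11
i=4: a=4 ⇒ p=530, q=49
i=5: a=1 ⇒ p=649, q=60
→ (649, 60).  Check: 649²=421201, 117·60²=421200, difference 1.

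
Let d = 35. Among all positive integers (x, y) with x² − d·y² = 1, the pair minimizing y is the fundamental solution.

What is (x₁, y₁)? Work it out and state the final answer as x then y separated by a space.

d=35: √d = [5; 1,10] (ℓ=2, even), read p_1/q_1
i=0: a=5 ⇒ p=5, q=1
i=1: a=1 ⇒ p=6, q=1
(x₁, y₁) = (6, 1);  6² − 35·1² = 1 ✓

6 1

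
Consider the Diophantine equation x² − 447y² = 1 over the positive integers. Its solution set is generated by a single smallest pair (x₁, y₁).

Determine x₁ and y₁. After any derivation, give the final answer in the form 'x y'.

148 7

√447 = [21; 7,42, …], period ℓ=2 (even) → k=1
i=0: a=21 ⇒ p=21, q=1
i=1: a=7 ⇒ p=148, q=7
(x₁, y₁) = (148, 7);  148² − 447·7² = 1 ✓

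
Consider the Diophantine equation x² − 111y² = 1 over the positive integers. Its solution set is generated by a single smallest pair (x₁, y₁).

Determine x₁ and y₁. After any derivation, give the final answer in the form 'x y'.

295 28

√111 = [10; 1,1,6,1,1,20, …], period ℓ=6 (even) → k=5
a_0=10:  p_0=10·1+0=10,  q_0=10·0+1=1
a_1=1:  p_1=1·10+1=11,  q_1=1·1+0=1
a_2=1:  p_2=1·11+10=21,  q_2=1·1+1=2
a_3=6:  p_3=6·21+11=137,  q_3=6·2+1=13
a_4=1:  p_4=1·137+21=158,  q_4=1·13+2=15
a_5=1:  p_5=1·158+137=295,  q_5=1·15+13=28
(x₁, y₁) = (295, 28);  295² − 111·28² = 1 ✓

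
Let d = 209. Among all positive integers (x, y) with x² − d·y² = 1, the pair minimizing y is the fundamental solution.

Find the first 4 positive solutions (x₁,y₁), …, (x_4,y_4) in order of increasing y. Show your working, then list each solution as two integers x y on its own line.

√209 = [14; 2,5,3,2,3,5,2,28, …], period ℓ=8 (even) → k=7
step 0: (14, 1)  from 14·(1,0) + (0,1)
…
step 2: (159, 11)  from 5·(29,2) + (14,1)
…
step 5: (4019, 278)  from 3·(1171,81) + (506,35)
step 6: (21266, 1471)  from 5·(4019,278) + (1171,81)
step 7: (46551, 3220)  from 2·(21266,1471) + (4019,278)
(x₁, y₁) = (46551, 3220);  46551² − 209·3220² = 1 ✓
n=2: (46551,3220)∘(46551,3220) = (46551·46551+209·3220·3220, 46551·3220+3220·46551) = (4333991201,299788440)
n=3: (4333991201,299788440)∘(46551,3220) = (46551·4333991201+209·3220·299788440, 46551·299788440+3220·4333991201) = (403503248748951,27910903337660)
n=4: (403503248748951,27910903337660)∘(46551,3220) = (46551·403503248748951+209·3220·27910903337660, 46551·27910903337660+3220·403503248748951) = (37566959460690844801,2598560922243032880)

46551 3220
4333991201 299788440
403503248748951 27910903337660
37566959460690844801 2598560922243032880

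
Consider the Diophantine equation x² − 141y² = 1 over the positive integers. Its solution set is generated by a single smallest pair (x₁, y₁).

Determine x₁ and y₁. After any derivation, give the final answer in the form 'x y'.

95 8

√141 → a₀=11, period (1,6,1,22); ℓ=4 even so k=3
i=0: a=11 ⇒ p=11, q=1
…
i=2: a=6 ⇒ p=83, q=7
i=3: a=1 ⇒ p=95, q=8
fundamental: x₁=95, y₁=8  (since 9025 − 141·64 = 1)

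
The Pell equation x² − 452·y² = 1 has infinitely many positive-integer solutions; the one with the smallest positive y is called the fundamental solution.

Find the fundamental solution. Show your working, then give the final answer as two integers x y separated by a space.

1204353 56648

√452 → a₀=21, period (3,1,5,3,10,3,5,1,3,42); ℓ=10 even so k=9
k=0  a_k=21  p_k/q_k = 21/1
…
k=2  a_k=1  p_k/q_k = 85/4
k=3  a_k=5  p_k/q_k = 489/23
k=4  a_k=3  p_k/q_k = 1552/73
…
k=6  a_k=3  p_k/q_k = 49579/2332
k=7  a_k=5  p_k/q_k = 263904/12413
k=8  a_k=1  p_k/q_k = 313483/14745
k=9  a_k=3  p_k/q_k = 1204353/56648
(x₁, y₁) = (1204353, 56648);  1204353² − 452·56648² = 1 ✓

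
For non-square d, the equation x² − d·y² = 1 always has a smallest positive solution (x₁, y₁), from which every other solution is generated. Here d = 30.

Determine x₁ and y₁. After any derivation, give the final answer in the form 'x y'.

11 2

[5; 2,10] for √30; ℓ=2 ⇒ convergent index 1
a_0=5:  p_0=5·1+0=5,  q_0=5·0+1=1
a_1=2:  p_1=2·5+1=11,  q_1=2·1+0=2
→ (11, 2).  Check: 11²=121, 30·2²=120, difference 1.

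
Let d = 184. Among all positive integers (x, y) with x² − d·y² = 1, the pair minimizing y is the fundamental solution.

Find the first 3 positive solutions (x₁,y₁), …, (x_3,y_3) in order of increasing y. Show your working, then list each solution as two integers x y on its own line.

24335 1794
1184384449 87313980
57643991108495 4249571404806

√184 → a₀=13, period (1,1,3,2,1,2,1,2,3,1,1,26); ℓ=12 even so k=11
a_0=13:  p_0=13·1+0=13,  q_0=13·0+1=1
a_1=1:  p_1=1·13+1=14,  q_1=1·1+0=1
a_2=1:  p_2=1·14+13=27,  q_2=1·1+1=2
…
a_5=1:  p_5=1·217+95=312,  q_5=1·16+7=23
a_6=2:  p_6=2·312+217=841,  q_6=2·23+16=62
…
a_8=2:  p_8=2·1153+841=3147,  q_8=2·85+62=232
a_9=3:  p_9=3·3147+1153=10594,  q_9=3·232+85=781
a_10=1:  p_10=1·10594+3147=13741,  q_10=1·781+232=1013
a_11=1:  p_11=1·13741+10594=24335,  q_11=1·1013+781=1794
(x₁, y₁) = (24335, 1794);  24335² − 184·1794² = 1 ✓
n=2: (24335,1794)∘(24335,1794) = (24335·24335+184·1794·1794, 24335·1794+1794·24335) = (1184384449,87313980)
n=3: (1184384449,87313980)∘(24335,1794) = (24335·1184384449+184·1794·87313980, 24335·87313980+1794·1184384449) = (57643991108495,4249571404806)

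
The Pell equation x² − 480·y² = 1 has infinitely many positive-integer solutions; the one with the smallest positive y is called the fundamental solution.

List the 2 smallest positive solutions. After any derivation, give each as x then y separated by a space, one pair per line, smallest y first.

241 11
116161 5302

√480 → a₀=21, period (1,9,1,42); ℓ=4 even so k=3
a_0=21:  p_0=21·1+0=21,  q_0=21·0+1=1
…
a_2=9:  p_2=9·22+21=219,  q_2=9·1+1=10
a_3=1:  p_3=1·219+22=241,  q_3=1·10+1=11
fundamental: x₁=241, y₁=11  (since 58081 − 480·121 = 1)
(241+11√480)^2 = 116161 + 5302√480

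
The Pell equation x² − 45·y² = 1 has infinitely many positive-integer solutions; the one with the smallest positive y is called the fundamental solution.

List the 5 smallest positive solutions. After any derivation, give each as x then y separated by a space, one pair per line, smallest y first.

161 24
51841 7728
16692641 2488392
5374978561 801254496
1730726404001 258001459320

[6; 1,2,2,2,1,12] for √45; ℓ=6 ⇒ convergent index 5
k=0  a_k=6  p_k/q_k = 6/1
…
k=2  a_k=2  p_k/q_k = 20/3
k=3  a_k=2  p_k/q_k = 47/7
k=4  a_k=2  p_k/q_k = 114/17
k=5  a_k=1  p_k/q_k = 161/24
→ (161, 24).  Check: 161²=25921, 45·24²=25920, difference 1.
(x_2, y_2) = (161·161 + 45·24·24, 161·24 + 24·161) = (51841, 7728)
(x_3, y_3) = (161·51841 + 45·24·7728, 161·7728 + 24·51841) = (16692641, 2488392)
(x_4, y_4) = (161·16692641 + 45·24·2488392, 161·2488392 + 24·16692641) = (5374978561, 801254496)
(x_5, y_5) = (161·5374978561 + 45·24·801254496, 161·801254496 + 24·5374978561) = (1730726404001, 258001459320)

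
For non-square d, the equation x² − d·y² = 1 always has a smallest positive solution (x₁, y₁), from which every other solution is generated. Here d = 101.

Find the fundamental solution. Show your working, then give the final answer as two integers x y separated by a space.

201 20

√101 = [10; 20, …], period ℓ=1 (odd) → k=1
step 0: (10, 1)  from 10·(1,0) + (0,1)
step 1: (201, 20)  from 20·(10,1) + (1,0)
fundamental: x₁=201, y₁=20  (since 40401 − 101·400 = 1)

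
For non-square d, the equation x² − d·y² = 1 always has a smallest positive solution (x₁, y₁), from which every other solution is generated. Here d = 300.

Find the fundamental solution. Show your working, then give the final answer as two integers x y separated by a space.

[17; 3,8,3,34] for √300; ℓ=4 ⇒ convergent index 3
a_0=17:  p_0=17·1+0=17,  q_0=17·0+1=1
…
a_2=8:  p_2=8·52+17=433,  q_2=8·3+1=25
a_3=3:  p_3=3·433+52=1351,  q_3=3·25+3=78
→ (1351, 78).  Check: 1351²=1825201, 300·78²=1825200, difference 1.

1351 78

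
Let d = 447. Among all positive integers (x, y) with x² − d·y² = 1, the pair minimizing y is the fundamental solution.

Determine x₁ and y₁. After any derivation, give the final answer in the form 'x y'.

148 7

√447 → a₀=21, period (7,42); ℓ=2 even so k=1
a_0=21:  p_0=21·1+0=21,  q_0=21·0+1=1
a_1=7:  p_1=7·21+1=148,  q_1=7·1+0=7
fundamental: x₁=148, y₁=7  (since 21904 − 447·49 = 1)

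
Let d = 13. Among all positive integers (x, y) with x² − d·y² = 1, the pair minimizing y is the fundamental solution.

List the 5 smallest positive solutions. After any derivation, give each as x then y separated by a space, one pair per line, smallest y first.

√13 = [3; 1,1,1,1,6, …], period ℓ=5 (odd) → k=9
step 0: (3, 1)  from 3·(1,0) + (0,1)
step 1: (4, 1)  from 1·(3,1) + (1,0)
…
step 4: (18, 5)  from 1·(11,3) + (7,2)
step 5: (119, 33)  from 6·(18,5) + (11,3)
…
step 8: (393, 109)  from 1·(256,71) + (137,38)
step 9: (649, 180)  from 1·(393,109) + (256,71)
→ (649, 180).  Check: 649²=421201, 13·180²=421200, difference 1.
n=2: (649,180)∘(649,180) = (649·649+13·180·180, 649·180+180·649) = (842401,233640)
n=3: (842401,233640)∘(649,180) = (649·842401+13·180·233640, 649·233640+180·842401) = (1093435849,303264540)
n=4: (1093435849,303264540)∘(649,180) = (649·1093435849+13·180·303264540, 649·303264540+180·1093435849) = (1419278889601,393637139280)
n=5: (1419278889601,393637139280)∘(649,180) = (649·1419278889601+13·180·393637139280, 649·393637139280+180·1419278889601) = (1842222905266249,510940703520900)

649 180
842401 233640
1093435849 303264540
1419278889601 393637139280
1842222905266249 510940703520900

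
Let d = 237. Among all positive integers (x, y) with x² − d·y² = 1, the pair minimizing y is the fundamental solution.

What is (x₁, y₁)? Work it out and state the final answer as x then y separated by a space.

√237 → a₀=15, period (2,1,1,7,10,7,1,1,2,30); ℓ=10 even so k=9
a_0=15:  p_0=15·1+0=15,  q_0=15·0+1=1
a_1=2:  p_1=2·15+1=31,  q_1=2·1+0=2
a_2=1:  p_2=1·31+15=46,  q_2=1·2+1=3
a_3=1:  p_3=1·46+31=77,  q_3=1·3+2=5
…
a_6=7:  p_6=7·5927+585=42074,  q_6=7·385+38=2733
…
a_8=1:  p_8=1·48001+42074=90075,  q_8=1·3118+2733=5851
a_9=2:  p_9=2·90075+48001=228151,  q_9=2·5851+3118=14820
→ (228151, 14820).  Check: 228151²=52052878801, 237·14820²=52052878800, difference 1.

228151 14820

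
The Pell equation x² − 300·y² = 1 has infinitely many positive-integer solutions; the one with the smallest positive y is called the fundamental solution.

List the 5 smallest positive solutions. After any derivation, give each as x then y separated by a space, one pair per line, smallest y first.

1351 78
3650401 210756
9863382151 569462634
26650854921601 1538687826312
72010600134783751 4157533937232390

√300 = [17; 3,8,3,34, …], period ℓ=4 (even) → k=3
step 0: (17, 1)  from 17·(1,0) + (0,1)
step 1: (52, 3)  from 3·(17,1) + (1,0)
step 2: (433, 25)  from 8·(52,3) + (17,1)
step 3: (1351, 78)  from 3·(433,25) + (52,3)
fundamental: x₁=1351, y₁=78  (since 1825201 − 300·6084 = 1)
k=2:  x_2 = 1351·1351+300·78·78 = 3650401,  y_2 = 1351·78+78·1351 = 210756
k=3:  x_3 = 1351·3650401+300·78·210756 = 9863382151,  y_3 = 1351·210756+78·3650401 = 569462634
k=4:  x_4 = 1351·9863382151+300·78·569462634 = 26650854921601,  y_4 = 1351·569462634+78·9863382151 = 1538687826312
k=5:  x_5 = 1351·26650854921601+300·78·1538687826312 = 72010600134783751,  y_5 = 1351·1538687826312+78·26650854921601 = 4157533937232390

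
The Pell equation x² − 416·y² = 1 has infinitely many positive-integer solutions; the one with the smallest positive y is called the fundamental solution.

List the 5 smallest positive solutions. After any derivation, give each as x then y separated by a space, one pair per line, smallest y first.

d=416: √d = [20; 2,1,1,9,1,1,2,40] (ℓ=8, even), read p_7/q_7
i=0: a=20 ⇒ p=20, q=1
i=1: a=2 ⇒ p=41, q=2
i=2: a=1 ⇒ p=61, q=3
…
i=5: a=1 ⇒ p=1081, q=53
i=6: a=1 ⇒ p=2060, q=101
i=7: a=2 ⇒ p=5201, q=255
fundamental: x₁=5201, y₁=255  (since 27050401 − 416·65025 = 1)
k=2:  x_2 = 5201·5201+416·255·255 = 54100801,  y_2 = 5201·255+255·5201 = 2652510
k=3:  x_3 = 5201·54100801+416·255·2652510 = 562756526801,  y_3 = 5201·2652510+255·54100801 = 27591408765
k=4:  x_4 = 5201·562756526801+416·255·27591408765 = 5853793337683201,  y_4 = 5201·27591408765+255·562756526801 = 287005831321020
k=5:  x_5 = 5201·5853793337683201+416·255·287005831321020 = 60891157735824130001,  y_5 = 5201·287005831321020+255·5853793337683201 = 2985434629809841275

5201 255
54100801 2652510
562756526801 27591408765
5853793337683201 287005831321020
60891157735824130001 2985434629809841275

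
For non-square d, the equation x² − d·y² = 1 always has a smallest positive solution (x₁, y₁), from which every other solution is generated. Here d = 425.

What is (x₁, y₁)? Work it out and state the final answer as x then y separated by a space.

143649 6968

√425 = [20; 1,1,1,1,1,1,40, …], period ℓ=7 (odd) → k=13
a_0=20:  p_0=20·1+0=20,  q_0=20·0+1=1
a_1=1:  p_1=1·20+1=21,  q_1=1·1+0=1
…
a_3=1:  p_3=1·41+21=62,  q_3=1·2+1=3
a_4=1:  p_4=1·62+41=103,  q_4=1·3+2=5
a_5=1:  p_5=1·103+62=165,  q_5=1·5+3=8
a_6=1:  p_6=1·165+103=268,  q_6=1·8+5=13
a_7=40:  p_7=40·268+165=10885,  q_7=40·13+8=528
a_8=1:  p_8=1·10885+268=11153,  q_8=1·528+13=541
a_9=1:  p_9=1·11153+10885=22038,  q_9=1·541+528=1069
a_10=1:  p_10=1·22038+11153=33191,  q_10=1·1069+541=1610
a_11=1:  p_11=1·33191+22038=55229,  q_11=1·1610+1069=2679
a_12=1:  p_12=1·55229+33191=88420,  q_12=1·2679+1610=4289
a_13=1:  p_13=1·88420+55229=143649,  q_13=1·4289+2679=6968
fundamental: x₁=143649, y₁=6968  (since 20635035201 − 425·48553024 = 1)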